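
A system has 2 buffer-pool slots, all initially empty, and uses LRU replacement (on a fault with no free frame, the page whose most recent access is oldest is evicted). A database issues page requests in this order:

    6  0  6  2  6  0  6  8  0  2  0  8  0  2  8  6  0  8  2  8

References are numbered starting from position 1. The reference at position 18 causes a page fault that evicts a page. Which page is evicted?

6

pos 1: 6 -> miss, frames [6]
pos 2: 0 -> miss, frames [6, 0]
pos 3: 6 -> hit
pos 4: 2 -> miss, evict 0, frames [6, 2]
pos 5: 6 -> hit
pos 6: 0 -> miss, evict 2, frames [6, 0]
pos 7: 6 -> hit
pos 8: 8 -> miss, evict 0, frames [6, 8]
pos 9: 0 -> miss, evict 6, frames [8, 0]
pos 10: 2 -> miss, evict 8, frames [0, 2]
pos 11: 0 -> hit
pos 12: 8 -> miss, evict 2, frames [0, 8]
pos 13: 0 -> hit
pos 14: 2 -> miss, evict 8, frames [0, 2]
pos 15: 8 -> miss, evict 0, frames [2, 8]
pos 16: 6 -> miss, evict 2, frames [8, 6]
pos 17: 0 -> miss, evict 8, frames [6, 0]
pos 18: 8 -> miss, evict 6, frames [0, 8]
At position 18, page 6 is evicted.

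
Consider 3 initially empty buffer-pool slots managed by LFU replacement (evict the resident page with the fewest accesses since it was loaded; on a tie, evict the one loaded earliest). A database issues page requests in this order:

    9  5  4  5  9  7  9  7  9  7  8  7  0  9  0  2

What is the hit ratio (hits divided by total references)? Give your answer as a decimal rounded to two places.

9 -> fault, frames {9}
5 -> fault, frames {9,5}
4 -> fault, frames {9,5,4}
5 -> hit
9 -> hit
7 -> fault, evict 4, frames {9,5,7}
9 -> hit
7 -> hit
9 -> hit
7 -> hit
8 -> fault, evict 5, frames {9,7,8}
7 -> hit
0 -> fault, evict 8, frames {9,7,0}
9 -> hit
0 -> hit
2 -> fault, evict 0, frames {9,7,2}
Hits: 9 of 16 references → 9/16 = 0.5625.

0.56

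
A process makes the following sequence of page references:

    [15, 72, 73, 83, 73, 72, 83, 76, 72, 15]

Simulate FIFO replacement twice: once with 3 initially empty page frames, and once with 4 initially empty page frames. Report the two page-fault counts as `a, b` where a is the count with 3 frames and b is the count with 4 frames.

3 frames: F F F F . . . F F F → 7 faults.
4 frames: F F F F . . . F . F → 6 faults.
6 < 7: adding a frame reduced faults, as is typical.

7, 6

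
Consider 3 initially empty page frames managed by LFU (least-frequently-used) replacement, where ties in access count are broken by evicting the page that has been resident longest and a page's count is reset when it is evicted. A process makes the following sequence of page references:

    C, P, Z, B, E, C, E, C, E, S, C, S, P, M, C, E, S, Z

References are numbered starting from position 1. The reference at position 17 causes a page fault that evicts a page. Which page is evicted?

pos 1: C -> miss, frames (C)
pos 2: P -> miss, frames (C P)
pos 3: Z -> miss, frames (C P Z)
pos 4: B -> miss, evict C, frames (P Z B)
pos 5: E -> miss, evict P, frames (Z B E)
pos 6: C -> miss, evict Z, frames (B E C)
pos 7: E -> hit
pos 8: C -> hit
pos 9: E -> hit
pos 10: S -> miss, evict B, frames (E C S)
pos 11: C -> hit
pos 12: S -> hit
pos 13: P -> miss, evict S, frames (E C P)
pos 14: M -> miss, evict P, frames (E C M)
pos 15: C -> hit
pos 16: E -> hit
pos 17: S -> miss, evict M, frames (E C S)
At position 17, page M is evicted.

M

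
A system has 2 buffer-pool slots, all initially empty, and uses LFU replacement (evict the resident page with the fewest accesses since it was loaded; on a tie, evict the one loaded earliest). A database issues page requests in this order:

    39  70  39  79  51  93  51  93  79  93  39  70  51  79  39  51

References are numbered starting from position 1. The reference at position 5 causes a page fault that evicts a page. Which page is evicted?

pos 1: 39: miss, frames {39}
pos 2: 70: miss, frames {39,70}
pos 3: 39: hit
pos 4: 79: miss, evict 70, frames {39,79}
pos 5: 51: miss, evict 79, frames {39,51}
At position 5, page 79 is evicted.

79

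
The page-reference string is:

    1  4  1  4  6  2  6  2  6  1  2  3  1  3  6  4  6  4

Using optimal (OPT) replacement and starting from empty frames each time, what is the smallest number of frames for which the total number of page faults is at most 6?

f=1: 18 faults
f=2: 8 faults
f=3: 6 faults
f=4: 5 faults
f=5: 5 faults
Smallest f with faults ≤ 6 is 3.

3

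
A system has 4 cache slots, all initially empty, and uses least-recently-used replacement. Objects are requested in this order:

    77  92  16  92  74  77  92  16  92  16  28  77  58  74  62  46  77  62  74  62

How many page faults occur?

10

77: fault, frames (77)
92: fault, frames (77 92)
16: fault, frames (77 92 16)
92: hit
74: fault, frames (77 16 92 74)
77: hit
92: hit
16: hit
92: hit
16: hit
28: fault, evict 74, frames (77 92 16 28)
77: hit
58: fault, evict 92, frames (16 28 77 58)
74: fault, evict 16, frames (28 77 58 74)
62: fault, evict 28, frames (77 58 74 62)
46: fault, evict 77, frames (58 74 62 46)
77: fault, evict 58, frames (74 62 46 77)
62: hit
74: hit
62: hit
Page faults: 10.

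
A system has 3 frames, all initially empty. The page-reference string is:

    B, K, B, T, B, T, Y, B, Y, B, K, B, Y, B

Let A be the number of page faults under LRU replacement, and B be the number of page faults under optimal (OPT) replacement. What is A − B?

Under LRU: F F . F . . F . . . F . . . → 5 faults.
Under OPT: F F . F . . F . . . . . . . → 4 faults.
A − B = 5 − 4 = 1.

1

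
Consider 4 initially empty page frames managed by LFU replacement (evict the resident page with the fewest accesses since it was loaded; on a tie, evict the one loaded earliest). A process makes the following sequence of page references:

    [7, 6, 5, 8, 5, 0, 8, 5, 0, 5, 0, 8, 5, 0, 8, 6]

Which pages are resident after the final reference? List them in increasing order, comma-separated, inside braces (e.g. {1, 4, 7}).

{0, 5, 6, 8}

7: fault, frames (7)
6: fault, frames (7 6)
5: fault, frames (7 6 5)
8: fault, frames (7 6 5 8)
5: hit
0: fault, evict 7, frames (6 5 8 0)
8: hit
5: hit
0: hit
5: hit
0: hit
8: hit
5: hit
0: hit
8: hit
6: hit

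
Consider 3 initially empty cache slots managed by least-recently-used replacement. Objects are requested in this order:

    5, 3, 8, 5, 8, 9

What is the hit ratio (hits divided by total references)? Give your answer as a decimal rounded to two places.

5 -> fault, frames {5}
3 -> fault, frames {5,3}
8 -> fault, frames {5,3,8}
5 -> hit
8 -> hit
9 -> fault, evict 3, frames {5,8,9}
Hits: 2 of 6 references → 2/6 = 0.3333.

0.33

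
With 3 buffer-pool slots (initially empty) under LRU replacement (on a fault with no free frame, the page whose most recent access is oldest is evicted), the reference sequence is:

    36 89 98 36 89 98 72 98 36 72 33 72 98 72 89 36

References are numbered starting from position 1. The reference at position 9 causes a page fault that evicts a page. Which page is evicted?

89

pos 1: 36 → fault, frames [36]
pos 2: 89 → fault, frames [36, 89]
pos 3: 98 → fault, frames [36, 89, 98]
pos 4: 36 → hit
pos 5: 89 → hit
pos 6: 98 → hit
pos 7: 72 → fault, evict 36, frames [89, 98, 72]
pos 8: 98 → hit
pos 9: 36 → fault, evict 89, frames [72, 98, 36]
At position 9, page 89 is evicted.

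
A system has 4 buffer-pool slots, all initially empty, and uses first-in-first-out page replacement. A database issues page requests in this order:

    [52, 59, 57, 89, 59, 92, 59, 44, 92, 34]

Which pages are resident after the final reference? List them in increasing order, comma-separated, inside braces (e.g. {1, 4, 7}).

{34, 44, 89, 92}

52 -> miss, frames [52]
59 -> miss, frames [52, 59]
57 -> miss, frames [52, 59, 57]
89 -> miss, frames [52, 59, 57, 89]
59 -> hit
92 -> miss, evict 52, frames [59, 57, 89, 92]
59 -> hit
44 -> miss, evict 59, frames [57, 89, 92, 44]
92 -> hit
34 -> miss, evict 57, frames [89, 92, 44, 34]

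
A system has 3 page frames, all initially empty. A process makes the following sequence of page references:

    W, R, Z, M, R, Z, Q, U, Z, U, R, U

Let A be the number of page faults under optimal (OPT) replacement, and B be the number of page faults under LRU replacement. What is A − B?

-1

Under OPT: F F F F . . F F . . . . → 6 faults.
Under LRU: F F F F . . F F . . F . → 7 faults.
A − B = 6 − 7 = -1.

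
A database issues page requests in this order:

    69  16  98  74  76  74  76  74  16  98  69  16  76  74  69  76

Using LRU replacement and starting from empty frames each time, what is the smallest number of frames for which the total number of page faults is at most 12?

f=1: 16 faults
f=2: 13 faults
f=3: 11 faults
f=4: 8 faults
f=5: 5 faults
Smallest f with faults ≤ 12 is 3.

3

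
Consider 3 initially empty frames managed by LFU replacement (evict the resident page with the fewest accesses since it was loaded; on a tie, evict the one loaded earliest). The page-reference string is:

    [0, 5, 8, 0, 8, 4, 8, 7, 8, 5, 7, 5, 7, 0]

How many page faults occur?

0 -> fault, frames {0}
5 -> fault, frames {0,5}
8 -> fault, frames {0,5,8}
0 -> hit
8 -> hit
4 -> fault, evict 5, frames {0,8,4}
8 -> hit
7 -> fault, evict 4, frames {0,8,7}
8 -> hit
5 -> fault, evict 7, frames {0,8,5}
7 -> fault, evict 5, frames {0,8,7}
5 -> fault, evict 7, frames {0,8,5}
7 -> fault, evict 5, frames {0,8,7}
0 -> hit
Page faults: 9.

9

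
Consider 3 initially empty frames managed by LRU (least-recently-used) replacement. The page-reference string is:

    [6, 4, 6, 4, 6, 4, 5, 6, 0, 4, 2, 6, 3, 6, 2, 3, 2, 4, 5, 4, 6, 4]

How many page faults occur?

11

6 -> miss, frames {6}
4 -> miss, frames {6,4}
6 -> hit
4 -> hit
6 -> hit
4 -> hit
5 -> miss, frames {6,4,5}
6 -> hit
0 -> miss, evict 4, frames {5,6,0}
4 -> miss, evict 5, frames {6,0,4}
2 -> miss, evict 6, frames {0,4,2}
6 -> miss, evict 0, frames {4,2,6}
3 -> miss, evict 4, frames {2,6,3}
6 -> hit
2 -> hit
3 -> hit
2 -> hit
4 -> miss, evict 6, frames {3,2,4}
5 -> miss, evict 3, frames {2,4,5}
4 -> hit
6 -> miss, evict 2, frames {5,4,6}
4 -> hit
Page faults: 11.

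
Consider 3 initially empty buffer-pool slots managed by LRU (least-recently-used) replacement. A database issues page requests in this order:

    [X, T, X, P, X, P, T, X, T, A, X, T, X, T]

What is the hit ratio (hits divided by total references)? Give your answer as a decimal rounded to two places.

X -> miss, frames (X)
T -> miss, frames (X T)
X -> hit
P -> miss, frames (T X P)
X -> hit
P -> hit
T -> hit
X -> hit
T -> hit
A -> miss, evict P, frames (X T A)
X -> hit
T -> hit
X -> hit
T -> hit
Hits: 10 of 14 references → 10/14 = 0.7143.

0.71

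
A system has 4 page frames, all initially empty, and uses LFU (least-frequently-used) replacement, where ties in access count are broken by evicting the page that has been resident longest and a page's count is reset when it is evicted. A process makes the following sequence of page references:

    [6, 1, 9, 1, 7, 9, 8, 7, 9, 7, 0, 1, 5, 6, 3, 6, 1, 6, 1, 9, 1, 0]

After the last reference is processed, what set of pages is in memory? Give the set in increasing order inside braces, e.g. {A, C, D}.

6 -> miss, frames [6]
1 -> miss, frames [6, 1]
9 -> miss, frames [6, 1, 9]
1 -> hit
7 -> miss, frames [6, 1, 9, 7]
9 -> hit
8 -> miss, evict 6, frames [1, 9, 7, 8]
7 -> hit
9 -> hit
7 -> hit
0 -> miss, evict 8, frames [1, 9, 7, 0]
1 -> hit
5 -> miss, evict 0, frames [1, 9, 7, 5]
6 -> miss, evict 5, frames [1, 9, 7, 6]
3 -> miss, evict 6, frames [1, 9, 7, 3]
6 -> miss, evict 3, frames [1, 9, 7, 6]
1 -> hit
6 -> hit
1 -> hit
9 -> hit
1 -> hit
0 -> miss, evict 6, frames [1, 9, 7, 0]

{0, 1, 7, 9}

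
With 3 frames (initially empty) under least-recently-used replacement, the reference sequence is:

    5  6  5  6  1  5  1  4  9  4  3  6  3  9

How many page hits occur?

5: fault, frames (5)
6: fault, frames (5 6)
5: hit
6: hit
1: fault, frames (5 6 1)
5: hit
1: hit
4: fault, evict 6, frames (5 1 4)
9: fault, evict 5, frames (1 4 9)
4: hit
3: fault, evict 1, frames (9 4 3)
6: fault, evict 9, frames (4 3 6)
3: hit
9: fault, evict 4, frames (6 3 9)
Hits: 6.

6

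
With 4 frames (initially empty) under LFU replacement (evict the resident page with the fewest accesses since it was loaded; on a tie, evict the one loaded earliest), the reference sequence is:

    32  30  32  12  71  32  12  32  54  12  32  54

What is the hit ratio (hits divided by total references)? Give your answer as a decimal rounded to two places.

0.58

32 -> miss, frames (32)
30 -> miss, frames (32 30)
32 -> hit
12 -> miss, frames (32 30 12)
71 -> miss, frames (32 30 12 71)
32 -> hit
12 -> hit
32 -> hit
54 -> miss, evict 30, frames (32 12 71 54)
12 -> hit
32 -> hit
54 -> hit
Hits: 7 of 12 references → 7/12 = 0.5833.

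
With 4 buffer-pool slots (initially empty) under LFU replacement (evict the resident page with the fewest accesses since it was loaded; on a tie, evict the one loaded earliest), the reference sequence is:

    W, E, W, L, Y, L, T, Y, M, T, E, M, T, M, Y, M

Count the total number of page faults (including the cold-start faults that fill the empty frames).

11

W: fault, frames [W]
E: fault, frames [W, E]
W: hit
L: fault, frames [W, E, L]
Y: fault, frames [W, E, L, Y]
L: hit
T: fault, evict E, frames [W, L, Y, T]
Y: hit
M: fault, evict T, frames [W, L, Y, M]
T: fault, evict M, frames [W, L, Y, T]
E: fault, evict T, frames [W, L, Y, E]
M: fault, evict E, frames [W, L, Y, M]
T: fault, evict M, frames [W, L, Y, T]
M: fault, evict T, frames [W, L, Y, M]
Y: hit
M: hit
Page faults: 11.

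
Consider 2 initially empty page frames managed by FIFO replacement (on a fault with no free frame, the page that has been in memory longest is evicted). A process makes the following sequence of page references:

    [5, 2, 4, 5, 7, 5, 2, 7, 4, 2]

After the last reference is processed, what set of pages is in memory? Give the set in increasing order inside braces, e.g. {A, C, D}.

{2, 4}

5: miss, frames (5)
2: miss, frames (5 2)
4: miss, evict 5, frames (2 4)
5: miss, evict 2, frames (4 5)
7: miss, evict 4, frames (5 7)
5: hit
2: miss, evict 5, frames (7 2)
7: hit
4: miss, evict 7, frames (2 4)
2: hit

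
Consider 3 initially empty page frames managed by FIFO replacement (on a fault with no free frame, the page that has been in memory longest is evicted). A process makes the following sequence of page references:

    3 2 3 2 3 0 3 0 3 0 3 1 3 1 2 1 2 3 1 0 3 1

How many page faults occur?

3 → miss, frames [3]
2 → miss, frames [3, 2]
3 → hit
2 → hit
3 → hit
0 → miss, frames [3, 2, 0]
3 → hit
0 → hit
3 → hit
0 → hit
3 → hit
1 → miss, evict 3, frames [2, 0, 1]
3 → miss, evict 2, frames [0, 1, 3]
1 → hit
2 → miss, evict 0, frames [1, 3, 2]
1 → hit
2 → hit
3 → hit
1 → hit
0 → miss, evict 1, frames [3, 2, 0]
3 → hit
1 → miss, evict 3, frames [2, 0, 1]
Page faults: 8.

8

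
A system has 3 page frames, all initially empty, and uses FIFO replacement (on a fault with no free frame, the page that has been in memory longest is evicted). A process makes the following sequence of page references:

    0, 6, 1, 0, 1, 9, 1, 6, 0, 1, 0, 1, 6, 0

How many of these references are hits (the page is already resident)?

8

0: miss, frames [0]
6: miss, frames [0, 6]
1: miss, frames [0, 6, 1]
0: hit
1: hit
9: miss, evict 0, frames [6, 1, 9]
1: hit
6: hit
0: miss, evict 6, frames [1, 9, 0]
1: hit
0: hit
1: hit
6: miss, evict 1, frames [9, 0, 6]
0: hit
Hits: 8.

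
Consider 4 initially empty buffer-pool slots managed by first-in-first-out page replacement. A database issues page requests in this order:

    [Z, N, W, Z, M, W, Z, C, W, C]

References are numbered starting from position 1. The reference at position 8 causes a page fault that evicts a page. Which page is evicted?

Z

pos 1: Z -> fault, frames {Z}
pos 2: N -> fault, frames {Z,N}
pos 3: W -> fault, frames {Z,N,W}
pos 4: Z -> hit
pos 5: M -> fault, frames {Z,N,W,M}
pos 6: W -> hit
pos 7: Z -> hit
pos 8: C -> fault, evict Z, frames {N,W,M,C}
At position 8, page Z is evicted.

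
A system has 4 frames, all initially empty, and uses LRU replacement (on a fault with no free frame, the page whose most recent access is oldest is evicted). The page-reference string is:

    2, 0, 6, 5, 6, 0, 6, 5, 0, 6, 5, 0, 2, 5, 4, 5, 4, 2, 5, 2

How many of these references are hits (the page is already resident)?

15

2 → miss, frames {2}
0 → miss, frames {2,0}
6 → miss, frames {2,0,6}
5 → miss, frames {2,0,6,5}
6 → hit
0 → hit
6 → hit
5 → hit
0 → hit
6 → hit
5 → hit
0 → hit
2 → hit
5 → hit
4 → miss, evict 6, frames {0,2,5,4}
5 → hit
4 → hit
2 → hit
5 → hit
2 → hit
Hits: 15.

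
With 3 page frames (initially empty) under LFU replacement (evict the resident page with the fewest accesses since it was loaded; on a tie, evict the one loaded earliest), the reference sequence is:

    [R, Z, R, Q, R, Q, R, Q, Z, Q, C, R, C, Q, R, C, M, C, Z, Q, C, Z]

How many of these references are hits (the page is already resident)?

R -> fault, frames [R]
Z -> fault, frames [R, Z]
R -> hit
Q -> fault, frames [R, Z, Q]
R -> hit
Q -> hit
R -> hit
Q -> hit
Z -> hit
Q -> hit
C -> fault, evict Z, frames [R, Q, C]
R -> hit
C -> hit
Q -> hit
R -> hit
C -> hit
M -> fault, evict C, frames [R, Q, M]
C -> fault, evict M, frames [R, Q, C]
Z -> fault, evict C, frames [R, Q, Z]
Q -> hit
C -> fault, evict Z, frames [R, Q, C]
Z -> fault, evict C, frames [R, Q, Z]
Hits: 13.

13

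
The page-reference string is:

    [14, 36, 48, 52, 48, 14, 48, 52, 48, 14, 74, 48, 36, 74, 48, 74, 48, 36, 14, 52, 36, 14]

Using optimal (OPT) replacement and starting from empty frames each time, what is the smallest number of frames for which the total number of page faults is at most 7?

4

f=1: 22 faults
f=2: 14 faults
f=3: 8 faults
f=4: 6 faults
f=5: 5 faults
Smallest f with faults ≤ 7 is 4.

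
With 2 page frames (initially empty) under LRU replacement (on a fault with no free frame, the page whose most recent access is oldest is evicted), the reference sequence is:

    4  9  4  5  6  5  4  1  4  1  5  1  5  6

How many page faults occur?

8

4 → fault, frames (4)
9 → fault, frames (4 9)
4 → hit
5 → fault, evict 9, frames (4 5)
6 → fault, evict 4, frames (5 6)
5 → hit
4 → fault, evict 6, frames (5 4)
1 → fault, evict 5, frames (4 1)
4 → hit
1 → hit
5 → fault, evict 4, frames (1 5)
1 → hit
5 → hit
6 → fault, evict 1, frames (5 6)
Page faults: 8.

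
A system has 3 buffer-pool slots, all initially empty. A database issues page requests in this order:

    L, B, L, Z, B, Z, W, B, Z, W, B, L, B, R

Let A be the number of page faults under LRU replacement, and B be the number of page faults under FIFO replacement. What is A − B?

Under LRU: F F . F . . F . . . . F . F → 6 faults.
Under FIFO: F F . F . . F . . . . F F F → 7 faults.
A − B = 6 − 7 = -1.

-1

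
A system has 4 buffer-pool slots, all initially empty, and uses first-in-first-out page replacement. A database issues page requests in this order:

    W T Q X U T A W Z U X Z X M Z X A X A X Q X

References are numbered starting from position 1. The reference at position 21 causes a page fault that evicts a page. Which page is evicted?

pos 1: W -> fault, frames (W)
pos 2: T -> fault, frames (W T)
pos 3: Q -> fault, frames (W T Q)
pos 4: X -> fault, frames (W T Q X)
pos 5: U -> fault, evict W, frames (T Q X U)
pos 6: T -> hit
pos 7: A -> fault, evict T, frames (Q X U A)
pos 8: W -> fault, evict Q, frames (X U A W)
pos 9: Z -> fault, evict X, frames (U A W Z)
pos 10: U -> hit
pos 11: X -> fault, evict U, frames (A W Z X)
pos 12: Z -> hit
pos 13: X -> hit
pos 14: M -> fault, evict A, frames (W Z X M)
pos 15: Z -> hit
pos 16: X -> hit
pos 17: A -> fault, evict W, frames (Z X M A)
pos 18: X -> hit
pos 19: A -> hit
pos 20: X -> hit
pos 21: Q -> fault, evict Z, frames (X M A Q)
At position 21, page Z is evicted.

Z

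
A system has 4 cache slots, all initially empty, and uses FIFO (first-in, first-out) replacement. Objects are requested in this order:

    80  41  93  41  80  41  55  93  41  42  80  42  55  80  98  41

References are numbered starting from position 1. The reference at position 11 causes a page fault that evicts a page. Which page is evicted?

pos 1: 80 -> miss, frames {80}
pos 2: 41 -> miss, frames {80,41}
pos 3: 93 -> miss, frames {80,41,93}
pos 4: 41 -> hit
pos 5: 80 -> hit
pos 6: 41 -> hit
pos 7: 55 -> miss, frames {80,41,93,55}
pos 8: 93 -> hit
pos 9: 41 -> hit
pos 10: 42 -> miss, evict 80, frames {41,93,55,42}
pos 11: 80 -> miss, evict 41, frames {93,55,42,80}
At position 11, page 41 is evicted.

41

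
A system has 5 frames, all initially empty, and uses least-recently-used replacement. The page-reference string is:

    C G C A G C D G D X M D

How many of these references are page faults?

C → fault, frames [C]
G → fault, frames [C, G]
C → hit
A → fault, frames [G, C, A]
G → hit
C → hit
D → fault, frames [A, G, C, D]
G → hit
D → hit
X → fault, frames [A, C, G, D, X]
M → fault, evict A, frames [C, G, D, X, M]
D → hit
Page faults: 6.

6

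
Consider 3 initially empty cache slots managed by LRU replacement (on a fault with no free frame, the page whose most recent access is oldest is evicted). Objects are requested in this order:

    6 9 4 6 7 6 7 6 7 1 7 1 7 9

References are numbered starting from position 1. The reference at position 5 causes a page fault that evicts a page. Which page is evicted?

9

pos 1: 6 -> fault, frames [6]
pos 2: 9 -> fault, frames [6, 9]
pos 3: 4 -> fault, frames [6, 9, 4]
pos 4: 6 -> hit
pos 5: 7 -> fault, evict 9, frames [4, 6, 7]
At position 5, page 9 is evicted.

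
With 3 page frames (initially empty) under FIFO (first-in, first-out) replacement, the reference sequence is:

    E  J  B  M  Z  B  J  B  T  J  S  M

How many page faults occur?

10

E -> fault, frames (E)
J -> fault, frames (E J)
B -> fault, frames (E J B)
M -> fault, evict E, frames (J B M)
Z -> fault, evict J, frames (B M Z)
B -> hit
J -> fault, evict B, frames (M Z J)
B -> fault, evict M, frames (Z J B)
T -> fault, evict Z, frames (J B T)
J -> hit
S -> fault, evict J, frames (B T S)
M -> fault, evict B, frames (T S M)
Page faults: 10.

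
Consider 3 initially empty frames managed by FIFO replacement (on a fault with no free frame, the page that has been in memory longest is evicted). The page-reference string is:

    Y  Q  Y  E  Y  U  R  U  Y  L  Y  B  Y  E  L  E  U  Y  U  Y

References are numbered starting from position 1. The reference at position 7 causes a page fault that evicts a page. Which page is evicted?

pos 1: Y: miss, frames {Y}
pos 2: Q: miss, frames {Y,Q}
pos 3: Y: hit
pos 4: E: miss, frames {Y,Q,E}
pos 5: Y: hit
pos 6: U: miss, evict Y, frames {Q,E,U}
pos 7: R: miss, evict Q, frames {E,U,R}
At position 7, page Q is evicted.

Q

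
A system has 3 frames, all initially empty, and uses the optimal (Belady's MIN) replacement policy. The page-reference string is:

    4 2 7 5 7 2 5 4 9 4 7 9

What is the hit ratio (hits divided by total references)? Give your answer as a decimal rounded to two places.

0.50

4 -> miss, frames {4}
2 -> miss, frames {4,2}
7 -> miss, frames {4,2,7}
5 -> miss, evict 4, frames {2,7,5}
7 -> hit
2 -> hit
5 -> hit
4 -> miss, evict 5, frames {2,7,4}
9 -> miss, evict 2, frames {7,4,9}
4 -> hit
7 -> hit
9 -> hit
Hits: 6 of 12 references → 6/12 = 0.5000.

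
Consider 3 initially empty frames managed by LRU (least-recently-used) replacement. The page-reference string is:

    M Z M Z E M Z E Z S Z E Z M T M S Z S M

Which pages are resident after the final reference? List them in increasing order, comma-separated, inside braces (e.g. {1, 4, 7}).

M -> miss, frames [M]
Z -> miss, frames [M, Z]
M -> hit
Z -> hit
E -> miss, frames [M, Z, E]
M -> hit
Z -> hit
E -> hit
Z -> hit
S -> miss, evict M, frames [E, Z, S]
Z -> hit
E -> hit
Z -> hit
M -> miss, evict S, frames [E, Z, M]
T -> miss, evict E, frames [Z, M, T]
M -> hit
S -> miss, evict Z, frames [T, M, S]
Z -> miss, evict T, frames [M, S, Z]
S -> hit
M -> hit

{M, S, Z}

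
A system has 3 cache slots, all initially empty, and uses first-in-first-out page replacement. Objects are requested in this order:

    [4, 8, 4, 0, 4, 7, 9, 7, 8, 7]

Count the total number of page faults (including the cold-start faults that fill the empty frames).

4 -> fault, frames {4}
8 -> fault, frames {4,8}
4 -> hit
0 -> fault, frames {4,8,0}
4 -> hit
7 -> fault, evict 4, frames {8,0,7}
9 -> fault, evict 8, frames {0,7,9}
7 -> hit
8 -> fault, evict 0, frames {7,9,8}
7 -> hit
Page faults: 6.

6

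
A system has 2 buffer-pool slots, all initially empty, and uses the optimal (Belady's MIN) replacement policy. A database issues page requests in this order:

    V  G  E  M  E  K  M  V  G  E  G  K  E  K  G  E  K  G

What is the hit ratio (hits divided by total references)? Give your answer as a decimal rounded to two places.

0.39

V -> miss, frames (V)
G -> miss, frames (V G)
E -> miss, evict G, frames (V E)
M -> miss, evict V, frames (E M)
E -> hit
K -> miss, evict E, frames (M K)
M -> hit
V -> miss, evict M, frames (K V)
G -> miss, evict V, frames (K G)
E -> miss, evict K, frames (G E)
G -> hit
K -> miss, evict G, frames (E K)
E -> hit
K -> hit
G -> miss, evict K, frames (E G)
E -> hit
K -> miss, evict E, frames (G K)
G -> hit
Hits: 7 of 18 references → 7/18 = 0.3889.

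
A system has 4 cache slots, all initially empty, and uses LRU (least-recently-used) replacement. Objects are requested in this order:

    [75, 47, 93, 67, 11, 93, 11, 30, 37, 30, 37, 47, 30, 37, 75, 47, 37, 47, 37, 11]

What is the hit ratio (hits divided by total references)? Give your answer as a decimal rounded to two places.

0.50

75 → fault, frames [75]
47 → fault, frames [75, 47]
93 → fault, frames [75, 47, 93]
67 → fault, frames [75, 47, 93, 67]
11 → fault, evict 75, frames [47, 93, 67, 11]
93 → hit
11 → hit
30 → fault, evict 47, frames [67, 93, 11, 30]
37 → fault, evict 67, frames [93, 11, 30, 37]
30 → hit
37 → hit
47 → fault, evict 93, frames [11, 30, 37, 47]
30 → hit
37 → hit
75 → fault, evict 11, frames [47, 30, 37, 75]
47 → hit
37 → hit
47 → hit
37 → hit
11 → fault, evict 30, frames [75, 47, 37, 11]
Hits: 10 of 20 references → 10/20 = 0.5000.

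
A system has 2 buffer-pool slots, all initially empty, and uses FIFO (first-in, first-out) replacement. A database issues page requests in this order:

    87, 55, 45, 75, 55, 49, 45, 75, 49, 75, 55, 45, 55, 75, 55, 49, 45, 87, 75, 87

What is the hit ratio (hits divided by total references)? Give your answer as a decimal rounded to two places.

0.15

87 → miss, frames [87]
55 → miss, frames [87, 55]
45 → miss, evict 87, frames [55, 45]
75 → miss, evict 55, frames [45, 75]
55 → miss, evict 45, frames [75, 55]
49 → miss, evict 75, frames [55, 49]
45 → miss, evict 55, frames [49, 45]
75 → miss, evict 49, frames [45, 75]
49 → miss, evict 45, frames [75, 49]
75 → hit
55 → miss, evict 75, frames [49, 55]
45 → miss, evict 49, frames [55, 45]
55 → hit
75 → miss, evict 55, frames [45, 75]
55 → miss, evict 45, frames [75, 55]
49 → miss, evict 75, frames [55, 49]
45 → miss, evict 55, frames [49, 45]
87 → miss, evict 49, frames [45, 87]
75 → miss, evict 45, frames [87, 75]
87 → hit
Hits: 3 of 20 references → 3/20 = 0.1500.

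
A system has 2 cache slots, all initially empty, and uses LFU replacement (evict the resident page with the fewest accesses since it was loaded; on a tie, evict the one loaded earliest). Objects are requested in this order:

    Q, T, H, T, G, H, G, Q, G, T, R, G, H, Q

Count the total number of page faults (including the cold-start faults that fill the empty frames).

Q → fault, frames [Q]
T → fault, frames [Q, T]
H → fault, evict Q, frames [T, H]
T → hit
G → fault, evict H, frames [T, G]
H → fault, evict G, frames [T, H]
G → fault, evict H, frames [T, G]
Q → fault, evict G, frames [T, Q]
G → fault, evict Q, frames [T, G]
T → hit
R → fault, evict G, frames [T, R]
G → fault, evict R, frames [T, G]
H → fault, evict G, frames [T, H]
Q → fault, evict H, frames [T, Q]
Page faults: 12.

12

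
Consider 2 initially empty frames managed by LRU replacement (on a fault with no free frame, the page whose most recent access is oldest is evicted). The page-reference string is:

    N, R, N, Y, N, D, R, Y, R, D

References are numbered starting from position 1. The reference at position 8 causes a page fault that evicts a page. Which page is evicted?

D

pos 1: N → fault, frames [N]
pos 2: R → fault, frames [N, R]
pos 3: N → hit
pos 4: Y → fault, evict R, frames [N, Y]
pos 5: N → hit
pos 6: D → fault, evict Y, frames [N, D]
pos 7: R → fault, evict N, frames [D, R]
pos 8: Y → fault, evict D, frames [R, Y]
At position 8, page D is evicted.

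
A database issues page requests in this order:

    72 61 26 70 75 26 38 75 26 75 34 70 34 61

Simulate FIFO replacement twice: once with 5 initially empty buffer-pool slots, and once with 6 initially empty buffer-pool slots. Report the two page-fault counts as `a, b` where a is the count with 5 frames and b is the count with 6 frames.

5 frames: F F F F F . F . . . F . . F → 8 faults.
6 frames: F F F F F . F . . . F . . . → 7 faults.
7 < 8: adding a frame reduced faults, as is typical.

8, 7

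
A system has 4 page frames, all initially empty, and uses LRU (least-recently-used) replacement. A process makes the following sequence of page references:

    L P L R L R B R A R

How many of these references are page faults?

5

L → miss, frames {L}
P → miss, frames {L,P}
L → hit
R → miss, frames {P,L,R}
L → hit
R → hit
B → miss, frames {P,L,R,B}
R → hit
A → miss, evict P, frames {L,B,R,A}
R → hit
Page faults: 5.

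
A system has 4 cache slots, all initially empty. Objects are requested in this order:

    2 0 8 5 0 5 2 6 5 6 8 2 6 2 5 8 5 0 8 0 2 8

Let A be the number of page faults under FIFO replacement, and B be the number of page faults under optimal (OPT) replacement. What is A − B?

Under FIFO: F F F F . . . F . . . F . . . . . F F . . . → 8 faults.
Under OPT: F F F F . . . F . . . . . . . . . F . . . . → 6 faults.
A − B = 8 − 6 = 2.

2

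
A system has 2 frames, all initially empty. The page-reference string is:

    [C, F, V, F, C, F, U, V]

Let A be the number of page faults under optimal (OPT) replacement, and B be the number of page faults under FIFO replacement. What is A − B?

Under OPT: F F F . F . F F → 6 faults.
Under FIFO: F F F . F F F F → 7 faults.
A − B = 6 − 7 = -1.

-1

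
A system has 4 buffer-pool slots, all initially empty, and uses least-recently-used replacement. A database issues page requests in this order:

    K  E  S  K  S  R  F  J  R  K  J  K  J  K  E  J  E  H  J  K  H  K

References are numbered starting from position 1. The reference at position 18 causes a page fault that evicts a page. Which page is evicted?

pos 1: K → miss, frames (K)
pos 2: E → miss, frames (K E)
pos 3: S → miss, frames (K E S)
pos 4: K → hit
pos 5: S → hit
pos 6: R → miss, frames (E K S R)
pos 7: F → miss, evict E, frames (K S R F)
pos 8: J → miss, evict K, frames (S R F J)
pos 9: R → hit
pos 10: K → miss, evict S, frames (F J R K)
pos 11: J → hit
pos 12: K → hit
pos 13: J → hit
pos 14: K → hit
pos 15: E → miss, evict F, frames (R J K E)
pos 16: J → hit
pos 17: E → hit
pos 18: H → miss, evict R, frames (K J E H)
At position 18, page R is evicted.

R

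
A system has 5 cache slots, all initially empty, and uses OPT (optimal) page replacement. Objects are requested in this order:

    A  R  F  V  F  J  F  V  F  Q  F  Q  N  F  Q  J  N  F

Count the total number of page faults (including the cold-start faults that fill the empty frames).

7

A: fault, frames (A)
R: fault, frames (A R)
F: fault, frames (A R F)
V: fault, frames (A R F V)
F: hit
J: fault, frames (A R F V J)
F: hit
V: hit
F: hit
Q: fault, evict V, frames (A R F J Q)
F: hit
Q: hit
N: fault, evict R, frames (A F J Q N)
F: hit
Q: hit
J: hit
N: hit
F: hit
Page faults: 7.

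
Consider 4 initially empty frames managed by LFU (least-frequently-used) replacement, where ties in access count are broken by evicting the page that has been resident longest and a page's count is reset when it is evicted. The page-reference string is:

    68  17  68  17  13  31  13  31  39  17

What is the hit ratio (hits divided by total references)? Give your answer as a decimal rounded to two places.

68: miss, frames [68]
17: miss, frames [68, 17]
68: hit
17: hit
13: miss, frames [68, 17, 13]
31: miss, frames [68, 17, 13, 31]
13: hit
31: hit
39: miss, evict 68, frames [17, 13, 31, 39]
17: hit
Hits: 5 of 10 references → 5/10 = 0.5000.

0.50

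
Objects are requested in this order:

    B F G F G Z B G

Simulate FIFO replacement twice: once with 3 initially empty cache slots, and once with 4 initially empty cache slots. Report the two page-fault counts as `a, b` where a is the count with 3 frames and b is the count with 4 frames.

5, 4

3 frames: F F F . . F F . → 5 faults.
4 frames: F F F . . F . . → 4 faults.
4 < 5: adding a frame reduced faults, as is typical.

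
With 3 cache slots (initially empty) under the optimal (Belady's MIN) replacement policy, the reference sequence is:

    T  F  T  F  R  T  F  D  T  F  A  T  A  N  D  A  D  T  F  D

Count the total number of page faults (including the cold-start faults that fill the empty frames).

8

T → miss, frames (T)
F → miss, frames (T F)
T → hit
F → hit
R → miss, frames (T F R)
T → hit
F → hit
D → miss, evict R, frames (T F D)
T → hit
F → hit
A → miss, evict F, frames (T D A)
T → hit
A → hit
N → miss, evict T, frames (D A N)
D → hit
A → hit
D → hit
T → miss, evict N, frames (D A T)
F → miss, evict T, frames (D A F)
D → hit
Page faults: 8.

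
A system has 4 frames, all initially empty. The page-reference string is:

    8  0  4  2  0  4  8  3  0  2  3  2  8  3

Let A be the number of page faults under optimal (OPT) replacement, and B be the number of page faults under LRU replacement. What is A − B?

Under OPT: F F F F . . . F . . . . . . → 5 faults.
Under LRU: F F F F . . . F . F . . . . → 6 faults.
A − B = 5 − 6 = -1.

-1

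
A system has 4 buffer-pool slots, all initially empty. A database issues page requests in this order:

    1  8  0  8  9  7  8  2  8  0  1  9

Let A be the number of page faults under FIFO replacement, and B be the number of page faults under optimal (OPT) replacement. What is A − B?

Under FIFO: F F F . F F . F F F F F → 10 faults.
Under OPT: F F F . F F . F . . . F → 7 faults.
A − B = 10 − 7 = 3.

3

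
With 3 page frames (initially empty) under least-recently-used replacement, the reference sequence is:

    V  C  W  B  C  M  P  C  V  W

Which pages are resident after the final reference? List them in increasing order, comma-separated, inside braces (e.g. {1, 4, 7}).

{C, V, W}

V: miss, frames (V)
C: miss, frames (V C)
W: miss, frames (V C W)
B: miss, evict V, frames (C W B)
C: hit
M: miss, evict W, frames (B C M)
P: miss, evict B, frames (C M P)
C: hit
V: miss, evict M, frames (P C V)
W: miss, evict P, frames (C V W)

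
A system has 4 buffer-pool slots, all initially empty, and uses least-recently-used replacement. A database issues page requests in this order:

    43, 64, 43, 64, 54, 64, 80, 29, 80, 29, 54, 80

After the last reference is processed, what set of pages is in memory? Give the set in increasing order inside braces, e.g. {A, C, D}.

{29, 54, 64, 80}

43 -> fault, frames {43}
64 -> fault, frames {43,64}
43 -> hit
64 -> hit
54 -> fault, frames {43,64,54}
64 -> hit
80 -> fault, frames {43,54,64,80}
29 -> fault, evict 43, frames {54,64,80,29}
80 -> hit
29 -> hit
54 -> hit
80 -> hit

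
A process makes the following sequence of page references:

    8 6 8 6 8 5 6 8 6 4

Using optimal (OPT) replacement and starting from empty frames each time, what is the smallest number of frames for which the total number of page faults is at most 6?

2

f=1: 10 faults
f=2: 5 faults
f=3: 4 faults
f=4: 4 faults
Smallest f with faults ≤ 6 is 2.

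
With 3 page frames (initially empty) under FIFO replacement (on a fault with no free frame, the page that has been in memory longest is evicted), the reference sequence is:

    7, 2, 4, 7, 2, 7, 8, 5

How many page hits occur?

3

7: miss, frames (7)
2: miss, frames (7 2)
4: miss, frames (7 2 4)
7: hit
2: hit
7: hit
8: miss, evict 7, frames (2 4 8)
5: miss, evict 2, frames (4 8 5)
Hits: 3.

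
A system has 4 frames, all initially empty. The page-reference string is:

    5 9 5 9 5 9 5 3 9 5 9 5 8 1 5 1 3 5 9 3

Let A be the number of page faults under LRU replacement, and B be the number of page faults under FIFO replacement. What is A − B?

-1

Under LRU: F F . . . . . F . . . . F F . . F . F . → 7 faults.
Under FIFO: F F . . . . . F . . . . F F F . . . F F → 8 faults.
A − B = 7 − 8 = -1.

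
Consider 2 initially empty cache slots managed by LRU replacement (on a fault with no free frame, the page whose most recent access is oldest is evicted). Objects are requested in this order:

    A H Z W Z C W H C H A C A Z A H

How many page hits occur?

4

A → fault, frames [A]
H → fault, frames [A, H]
Z → fault, evict A, frames [H, Z]
W → fault, evict H, frames [Z, W]
Z → hit
C → fault, evict W, frames [Z, C]
W → fault, evict Z, frames [C, W]
H → fault, evict C, frames [W, H]
C → fault, evict W, frames [H, C]
H → hit
A → fault, evict C, frames [H, A]
C → fault, evict H, frames [A, C]
A → hit
Z → fault, evict C, frames [A, Z]
A → hit
H → fault, evict Z, frames [A, H]
Hits: 4.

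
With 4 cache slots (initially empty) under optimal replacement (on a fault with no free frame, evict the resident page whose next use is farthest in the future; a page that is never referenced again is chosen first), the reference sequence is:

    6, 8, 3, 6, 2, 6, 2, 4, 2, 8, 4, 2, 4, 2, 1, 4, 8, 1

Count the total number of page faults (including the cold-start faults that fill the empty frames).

6: fault, frames [6]
8: fault, frames [6, 8]
3: fault, frames [6, 8, 3]
6: hit
2: fault, frames [6, 8, 3, 2]
6: hit
2: hit
4: fault, evict 3, frames [6, 8, 2, 4]
2: hit
8: hit
4: hit
2: hit
4: hit
2: hit
1: fault, evict 2, frames [6, 8, 4, 1]
4: hit
8: hit
1: hit
Page faults: 6.

6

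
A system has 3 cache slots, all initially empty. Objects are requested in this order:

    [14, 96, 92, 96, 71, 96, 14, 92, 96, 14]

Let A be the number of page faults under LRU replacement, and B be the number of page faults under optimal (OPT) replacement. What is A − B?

1

Under LRU: F F F . F . F F . . → 6 faults.
Under OPT: F F F . F . . F . . → 5 faults.
A − B = 6 − 5 = 1.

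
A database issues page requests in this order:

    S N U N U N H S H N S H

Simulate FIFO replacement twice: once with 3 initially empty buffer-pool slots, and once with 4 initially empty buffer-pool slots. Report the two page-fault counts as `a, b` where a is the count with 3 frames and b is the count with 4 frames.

3 frames: F F F . . . F F . F . . → 6 faults.
4 frames: F F F . . . F . . . . . → 4 faults.
4 < 6: adding a frame reduced faults, as is typical.

6, 4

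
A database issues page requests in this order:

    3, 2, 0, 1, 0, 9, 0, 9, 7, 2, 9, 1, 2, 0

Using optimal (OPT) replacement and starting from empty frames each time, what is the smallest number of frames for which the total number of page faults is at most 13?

2

f=1: 14 faults
f=2: 9 faults
f=3: 8 faults
f=4: 7 faults
f=5: 6 faults
f=6: 6 faults
Smallest f with faults ≤ 13 is 2.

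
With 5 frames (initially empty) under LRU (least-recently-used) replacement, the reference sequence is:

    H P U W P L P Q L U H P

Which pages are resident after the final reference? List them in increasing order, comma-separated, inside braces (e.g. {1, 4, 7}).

{H, L, P, Q, U}

H → fault, frames [H]
P → fault, frames [H, P]
U → fault, frames [H, P, U]
W → fault, frames [H, P, U, W]
P → hit
L → fault, frames [H, U, W, P, L]
P → hit
Q → fault, evict H, frames [U, W, L, P, Q]
L → hit
U → hit
H → fault, evict W, frames [P, Q, L, U, H]
P → hit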